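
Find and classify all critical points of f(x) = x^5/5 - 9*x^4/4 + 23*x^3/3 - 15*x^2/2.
f'(x) = x*(x^3 - 9*x^2 + 23*x - 15)

Solve f'(x) = 0:
  Factor: x^4 - 9*x^3 + 23*x^2 - 15*x = x*(x - 5)*(x - 3)*(x - 1) = 0.
  ⇒ x = 0, 1, 3, 5

f''(x) = 4*x^3 - 27*x^2 + 46*x - 15
Second-derivative test at each critical point:
  f''(0) = -15 < 0 → local maximum
  f''(1) = 8 > 0 → local minimum
  f''(3) = -12 < 0 → local maximum
  f''(5) = 40 > 0 → local minimum

Critical points: x = 0 (local maximum); x = 1 (local minimum); x = 3 (local maximum); x = 5 (local minimum)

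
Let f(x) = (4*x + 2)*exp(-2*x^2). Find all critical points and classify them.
f'(x) = 4*(-2*x*(2*x + 1) + 1)*exp(-2*x^2)

Solve f'(x) = 0:
  f'(x) = (-16*x^2 - 8*x + 4)·exp(-2*x^2) and exp(-2*x^2) > 0 for every x, so f'(x) = 0 ⇔ -16*x^2 - 8*x + 4 = 0.
  Factor: -16*x^2 - 8*x + 4 = -4*(4*x^2 + 2*x - 1); 4*x^2 + 2*x - 1 = 0 has no rational roots; quadratic formula: x = (-2 ± √20)/8.
  ⇒ x = -sqrt(5)/4 - 1/4 ≈ -0.8090, -1/4 + sqrt(5)/4 ≈ 0.3090

f''(x) = 8*(4*x^2*(2*x + 1) - 6*x - 1)*exp(-2*x^2)
Second-derivative test at each critical point:
  f''(-0.8090) = 4.8314 > 0 → local minimum
  f''(0.3090) = -14.7786 < 0 → local maximum

Critical points: x = -sqrt(5)/4 - 1/4 ≈ -0.8090 (local minimum); x = -1/4 + sqrt(5)/4 ≈ 0.3090 (local maximum)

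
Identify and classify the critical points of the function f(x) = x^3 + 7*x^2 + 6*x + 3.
f'(x) = 3*x^2 + 14*x + 6

Solve f'(x) = 0:
  3*x^2 + 14*x + 6 = 0 has no rational roots; quadratic formula: x = (-14 ± √124)/6.
  ⇒ x = -7/3 - sqrt(31)/3 ≈ -4.1893, -7/3 + sqrt(31)/3 ≈ -0.4774

f''(x) = 6*x + 14
Second-derivative test at each critical point:
  f''(-4.1893) = -11.1355 < 0 → local maximum
  f''(-0.4774) = 11.1355 > 0 → local minimum

Critical points: x = -7/3 - sqrt(31)/3 ≈ -4.1893 (local maximum); x = -7/3 + sqrt(31)/3 ≈ -0.4774 (local minimum)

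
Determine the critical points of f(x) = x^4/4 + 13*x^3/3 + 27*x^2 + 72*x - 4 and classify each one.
f'(x) = x^3 + 13*x^2 + 54*x + 72

Solve f'(x) = 0:
  Factor: x^3 + 13*x^2 + 54*x + 72 = (x + 3)*(x + 4)*(x + 6) = 0.
  ⇒ x = -6, -4, -3

f''(x) = 3*x^2 + 26*x + 54
Second-derivative test at each critical point:
  f''(-6) = 6 > 0 → local minimum
  f''(-4) = -2 < 0 → local maximum
  f''(-3) = 3 > 0 → local minimum

Critical points: x = -6 (local minimum); x = -4 (local maximum); x = -3 (local minimum)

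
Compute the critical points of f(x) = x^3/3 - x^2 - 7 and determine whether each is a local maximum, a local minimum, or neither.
f'(x) = x*(x - 2)

Solve f'(x) = 0:
  Factor: x^2 - 2*x = x*(x - 2) = 0.
  ⇒ x = 0, 2

f''(x) = 2*x - 2
Second-derivative test at each critical point:
  f''(0) = -2 < 0 → local maximum
  f''(2) = 2 > 0 → local minimum

Critical points: x = 0 (local maximum); x = 2 (local minimum)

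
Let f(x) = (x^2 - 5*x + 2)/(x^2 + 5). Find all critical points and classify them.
f'(x) = (5*x^2 + 6*x - 25)/(x^4 + 10*x^2 + 25)

Solve f'(x) = 0:
  f'(x) = (5*x^2 + 6*x - 25)/(x^2 + 5)^2; the denominator is positive wherever f is defined, so f'(x) = 0 ⇔ 5*x^2 + 6*x - 25 = 0.
  5*x^2 + 6*x - 25 = 0 has no rational roots; quadratic formula: x = (-6 ± √536)/10.
  ⇒ x = -sqrt(134)/5 - 3/5 ≈ -2.9152, -3/5 + sqrt(134)/5 ≈ 1.7152

f''(x) = 2*(-5*x^3 - 9*x^2 + 75*x + 15)/(x^6 + 15*x^4 + 75*x^2 + 125)
Second-derivative test at each critical point:
  f''(-2.9152) = -0.1271 < 0 → local maximum
  f''(1.7152) = 0.3671 > 0 → local minimum

Critical points: x = -sqrt(134)/5 - 3/5 ≈ -2.9152 (local maximum); x = -3/5 + sqrt(134)/5 ≈ 1.7152 (local minimum)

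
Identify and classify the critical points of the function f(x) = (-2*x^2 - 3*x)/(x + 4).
f'(x) = 2*(-x^2 - 8*x - 6)/(x^2 + 8*x + 16)

Solve f'(x) = 0:
  f'(x) = -2*(x^2 + 8*x + 6)/(x + 4)^2; the denominator is positive wherever f is defined, so f'(x) = 0 ⇔ -2*x^2 - 16*x - 12 = 0.
  Factor: -2*x^2 - 16*x - 12 = -2*(x^2 + 8*x + 6); x^2 + 8*x + 6 = 0 has no rational roots; quadratic formula: x = (-8 ± √40)/2.
  ⇒ x = -4 - sqrt(10) ≈ -7.1623, -4 + sqrt(10) ≈ -0.8377

f''(x) = -40/(x^3 + 12*x^2 + 48*x + 64)
Second-derivative test at each critical point:
  f''(-7.1623) = 1.2649 > 0 → local minimum
  f''(-0.8377) = -1.2649 < 0 → local maximum

Critical points: x = -4 - sqrt(10) ≈ -7.1623 (local minimum); x = -4 + sqrt(10) ≈ -0.8377 (local maximum)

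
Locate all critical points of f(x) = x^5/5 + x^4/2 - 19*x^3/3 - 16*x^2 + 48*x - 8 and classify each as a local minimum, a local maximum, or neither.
f'(x) = x^4 + 2*x^3 - 19*x^2 - 32*x + 48

Solve f'(x) = 0:
  Factor: x^4 + 2*x^3 - 19*x^2 - 32*x + 48 = (x - 4)*(x - 1)*(x + 3)*(x + 4) = 0.
  ⇒ x = -4, -3, 1, 4

f''(x) = 4*x^3 + 6*x^2 - 38*x - 32
Second-derivative test at each critical point:
  f''(-4) = -40 < 0 → local maximum
  f''(-3) = 28 > 0 → local minimum
  f''(1) = -60 < 0 → local maximum
  f''(4) = 168 > 0 → local minimum

Critical points: x = -4 (local maximum); x = -3 (local minimum); x = 1 (local maximum); x = 4 (local minimum)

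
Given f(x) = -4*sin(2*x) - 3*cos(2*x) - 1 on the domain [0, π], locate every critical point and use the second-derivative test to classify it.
f'(x) = 6*sin(2*x) - 8*cos(2*x)

Solve f'(x) = 0 on [0, π]:
  f'(x) = 0 ⇔ -4*cos(2*x) = -3*sin(2*x) ⇔ tan(2*x) = 4/3, i.e. 2*x = arctan(4/3) + nπ; keep the solutions lying in [0, π].
  ⇒ x = atan(4/3)/2 ≈ 0.4636, atan(4/3)/2 + pi/2 ≈ 2.0344

f''(x) = 16*sin(2*x) + 12*cos(2*x)
Second-derivative test at each critical point:
  f''(0.4636) = 20 > 0 → local minimum
  f''(2.0344) = -20 < 0 → local maximum

Critical points: x = atan(4/3)/2 ≈ 0.4636 (local minimum); x = atan(4/3)/2 + pi/2 ≈ 2.0344 (local maximum)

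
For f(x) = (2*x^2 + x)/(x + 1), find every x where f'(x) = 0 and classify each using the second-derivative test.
f'(x) = (2*x^2 + 4*x + 1)/(x^2 + 2*x + 1)

Solve f'(x) = 0:
  f'(x) = (2*x^2 + 4*x + 1)/(x + 1)^2; the denominator is positive wherever f is defined, so f'(x) = 0 ⇔ 2*x^2 + 4*x + 1 = 0.
  2*x^2 + 4*x + 1 = 0 has no rational roots; quadratic formula: x = (-4 ± √8)/4.
  ⇒ x = -1 - sqrt(2)/2 ≈ -1.7071, -1 + sqrt(2)/2 ≈ -0.2929

f''(x) = 2/(x^3 + 3*x^2 + 3*x + 1)
Second-derivative test at each critical point:
  f''(-1.7071) = -5.6569 < 0 → local maximum
  f''(-0.2929) = 5.6569 > 0 → local minimum

Critical points: x = -1 - sqrt(2)/2 ≈ -1.7071 (local maximum); x = -1 + sqrt(2)/2 ≈ -0.2929 (local minimum)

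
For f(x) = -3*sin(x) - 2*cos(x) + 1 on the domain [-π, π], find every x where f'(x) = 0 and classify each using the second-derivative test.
f'(x) = 2*sin(x) - 3*cos(x)

Solve f'(x) = 0 on [-π, π]:
  f'(x) = 0 ⇔ -3*cos(x) = -2*sin(x) ⇔ tan(x) = 3/2, i.e. x = arctan(3/2) + nπ; keep the solutions lying in [-π, π].
  ⇒ x = -pi + atan(3/2) ≈ -2.1588, atan(3/2) ≈ 0.9828

f''(x) = 3*sin(x) + 2*cos(x)
Second-derivative test at each critical point:
  f''(-2.1588) = -3.6056 < 0 → local maximum
  f''(0.9828) = 3.6056 > 0 → local minimum

Critical points: x = -pi + atan(3/2) ≈ -2.1588 (local maximum); x = atan(3/2) ≈ 0.9828 (local minimum)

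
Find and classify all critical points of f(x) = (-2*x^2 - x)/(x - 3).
f'(x) = (-2*x^2 + 12*x + 3)/(x^2 - 6*x + 9)

Solve f'(x) = 0:
  f'(x) = -(2*x^2 - 12*x - 3)/(x - 3)^2; the denominator is positive wherever f is defined, so f'(x) = 0 ⇔ -2*x^2 + 12*x + 3 = 0.
  2*x^2 - 12*x - 3 = 0 has no rational roots; quadratic formula: x = (12 ± √168)/4.
  ⇒ x = 3 - sqrt(42)/2 ≈ -0.2404, 3 + sqrt(42)/2 ≈ 6.2404

f''(x) = -42/(x^3 - 9*x^2 + 27*x - 27)
Second-derivative test at each critical point:
  f''(-0.2404) = 1.2344 > 0 → local minimum
  f''(6.2404) = -1.2344 < 0 → local maximum

Critical points: x = 3 - sqrt(42)/2 ≈ -0.2404 (local minimum); x = 3 + sqrt(42)/2 ≈ 6.2404 (local maximum)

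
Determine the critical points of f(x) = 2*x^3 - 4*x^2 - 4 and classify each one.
f'(x) = 2*x*(3*x - 4)

Solve f'(x) = 0:
  Factor: 6*x^2 - 8*x = 2*x*(3*x - 4) = 0.
  ⇒ x = 0, 4/3

f''(x) = 12*x - 8
Second-derivative test at each critical point:
  f''(0) = -8 < 0 → local maximum
  f''(4/3) = 8 > 0 → local minimum

Critical points: x = 0 (local maximum); x = 4/3 (local minimum)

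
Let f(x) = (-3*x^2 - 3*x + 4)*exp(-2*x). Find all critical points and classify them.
f'(x) = (6*x^2 - 11)*exp(-2*x)

Solve f'(x) = 0:
  f'(x) = (6*x^2 - 11)·exp(-2*x) and exp(-2*x) > 0 for every x, so f'(x) = 0 ⇔ 6*x^2 - 11 = 0.
  6*x^2 - 11 = 0 has no rational roots; quadratic formula: x = (0 ± √264)/12.
  ⇒ x = -sqrt(66)/6 ≈ -1.3540, sqrt(66)/6 ≈ 1.3540

f''(x) = 2*(-6*x^2 + 6*x + 11)*exp(-2*x)
Second-derivative test at each critical point:
  f''(-1.3540) = -243.7120 < 0 → local maximum
  f''(1.3540) = 1.0832 > 0 → local minimum

Critical points: x = -sqrt(66)/6 ≈ -1.3540 (local maximum); x = sqrt(66)/6 ≈ 1.3540 (local minimum)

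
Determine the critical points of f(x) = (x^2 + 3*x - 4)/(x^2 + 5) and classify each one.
f'(x) = 3*(-x^2 + 6*x + 5)/(x^4 + 10*x^2 + 25)

Solve f'(x) = 0:
  f'(x) = -3*(x^2 - 6*x - 5)/(x^2 + 5)^2; the denominator is positive wherever f is defined, so f'(x) = 0 ⇔ -3*x^2 + 18*x + 15 = 0.
  Factor: -3*x^2 + 18*x + 15 = -3*(x^2 - 6*x - 5); x^2 - 6*x - 5 = 0 has no rational roots; quadratic formula: x = (6 ± √56)/2.
  ⇒ x = 3 - sqrt(14) ≈ -0.7417, 3 + sqrt(14) ≈ 6.7417

f''(x) = 6*(x^3 - 9*x^2 - 15*x + 15)/(x^6 + 15*x^4 + 75*x^2 + 125)
Second-derivative test at each critical point:
  f''(-0.7417) = 0.7288 > 0 → local minimum
  f''(6.7417) = -0.0088 < 0 → local maximum

Critical points: x = 3 - sqrt(14) ≈ -0.7417 (local minimum); x = 3 + sqrt(14) ≈ 6.7417 (local maximum)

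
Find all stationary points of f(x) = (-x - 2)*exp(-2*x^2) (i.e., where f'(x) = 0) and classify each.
f'(x) = (4*x*(x + 2) - 1)*exp(-2*x^2)

Solve f'(x) = 0:
  f'(x) = (4*x^2 + 8*x - 1)·exp(-2*x^2) and exp(-2*x^2) > 0 for every x, so f'(x) = 0 ⇔ 4*x^2 + 8*x - 1 = 0.
  4*x^2 + 8*x - 1 = 0 has no rational roots; quadratic formula: x = (-8 ± √80)/8.
  ⇒ x = -sqrt(5)/2 - 1 ≈ -2.1180, -1 + sqrt(5)/2 ≈ 0.1180

f''(x) = 4*(-4*x^2*(x + 2) + 3*x + 2)*exp(-2*x^2)
Second-derivative test at each critical point:
  f''(-2.1180) = -0.0011 < 0 → local maximum
  f''(0.1180) = 8.6985 > 0 → local minimum

Critical points: x = -sqrt(5)/2 - 1 ≈ -2.1180 (local maximum); x = -1 + sqrt(5)/2 ≈ 0.1180 (local minimum)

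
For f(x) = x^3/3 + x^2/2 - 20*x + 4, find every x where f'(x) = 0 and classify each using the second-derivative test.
f'(x) = x^2 + x - 20

Solve f'(x) = 0:
  Factor: x^2 + x - 20 = (x - 4)*(x + 5) = 0.
  ⇒ x = -5, 4

f''(x) = 2*x + 1
Second-derivative test at each critical point:
  f''(-5) = -9 < 0 → local maximum
  f''(4) = 9 > 0 → local minimum

Critical points: x = -5 (local maximum); x = 4 (local minimum)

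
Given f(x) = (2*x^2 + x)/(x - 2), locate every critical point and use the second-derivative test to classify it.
f'(x) = 2*(x^2 - 4*x - 1)/(x^2 - 4*x + 4)

Solve f'(x) = 0:
  f'(x) = 2*(x^2 - 4*x - 1)/(x - 2)^2; the denominator is positive wherever f is defined, so f'(x) = 0 ⇔ 2*x^2 - 8*x - 2 = 0.
  Factor: 2*x^2 - 8*x - 2 = 2*(x^2 - 4*x - 1); x^2 - 4*x - 1 = 0 has no rational roots; quadratic formula: x = (4 ± √20)/2.
  ⇒ x = 2 - sqrt(5) ≈ -0.2361, 2 + sqrt(5) ≈ 4.2361

f''(x) = 20/(x^3 - 6*x^2 + 12*x - 8)
Second-derivative test at each critical point:
  f''(-0.2361) = -1.7889 < 0 → local maximum
  f''(4.2361) = 1.7889 > 0 → local minimum

Critical points: x = 2 - sqrt(5) ≈ -0.2361 (local maximum); x = 2 + sqrt(5) ≈ 4.2361 (local minimum)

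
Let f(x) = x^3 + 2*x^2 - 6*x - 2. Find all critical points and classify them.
f'(x) = 3*x^2 + 4*x - 6

Solve f'(x) = 0:
  3*x^2 + 4*x - 6 = 0 has no rational roots; quadratic formula: x = (-4 ± √88)/6.
  ⇒ x = -sqrt(22)/3 - 2/3 ≈ -2.2301, -2/3 + sqrt(22)/3 ≈ 0.8968

f''(x) = 6*x + 4
Second-derivative test at each critical point:
  f''(-2.2301) = -9.3808 < 0 → local maximum
  f''(0.8968) = 9.3808 > 0 → local minimum

Critical points: x = -sqrt(22)/3 - 2/3 ≈ -2.2301 (local maximum); x = -2/3 + sqrt(22)/3 ≈ 0.8968 (local minimum)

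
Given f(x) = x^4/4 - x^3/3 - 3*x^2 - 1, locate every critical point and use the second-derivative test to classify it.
f'(x) = x*(x^2 - x - 6)

Solve f'(x) = 0:
  Factor: x^3 - x^2 - 6*x = x*(x - 3)*(x + 2) = 0.
  ⇒ x = -2, 0, 3

f''(x) = 3*x^2 - 2*x - 6
Second-derivative test at each critical point:
  f''(-2) = 10 > 0 → local minimum
  f''(0) = -6 < 0 → local maximum
  f''(3) = 15 > 0 → local minimum

Critical points: x = -2 (local minimum); x = 0 (local maximum); x = 3 (local minimum)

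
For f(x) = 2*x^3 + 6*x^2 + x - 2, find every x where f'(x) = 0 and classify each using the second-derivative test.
f'(x) = 6*x^2 + 12*x + 1

Solve f'(x) = 0:
  6*x^2 + 12*x + 1 = 0 has no rational roots; quadratic formula: x = (-12 ± √120)/12.
  ⇒ x = -1 - sqrt(30)/6 ≈ -1.9129, -1 + sqrt(30)/6 ≈ -0.0871

f''(x) = 12*x + 12
Second-derivative test at each critical point:
  f''(-1.9129) = -10.9545 < 0 → local maximum
  f''(-0.0871) = 10.9545 > 0 → local minimum

Critical points: x = -1 - sqrt(30)/6 ≈ -1.9129 (local maximum); x = -1 + sqrt(30)/6 ≈ -0.0871 (local minimum)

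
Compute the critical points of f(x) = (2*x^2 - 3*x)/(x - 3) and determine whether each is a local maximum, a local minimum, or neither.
f'(x) = (2*x^2 - 12*x + 9)/(x^2 - 6*x + 9)

Solve f'(x) = 0:
  f'(x) = (2*x^2 - 12*x + 9)/(x - 3)^2; the denominator is positive wherever f is defined, so f'(x) = 0 ⇔ 2*x^2 - 12*x + 9 = 0.
  2*x^2 - 12*x + 9 = 0 has no rational roots; quadratic formula: x = (12 ± √72)/4.
  ⇒ x = 3 - 3*sqrt(2)/2 ≈ 0.8787, 3*sqrt(2)/2 + 3 ≈ 5.1213

f''(x) = 18/(x^3 - 9*x^2 + 27*x - 27)
Second-derivative test at each critical point:
  f''(0.8787) = -1.8856 < 0 → local maximum
  f''(5.1213) = 1.8856 > 0 → local minimum

Critical points: x = 3 - 3*sqrt(2)/2 ≈ 0.8787 (local maximum); x = 3*sqrt(2)/2 + 3 ≈ 5.1213 (local minimum)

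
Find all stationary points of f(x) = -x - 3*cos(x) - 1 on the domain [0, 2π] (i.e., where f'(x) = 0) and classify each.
f'(x) = 3*sin(x) - 1

Solve f'(x) = 0 on [0, 2π]:
  f'(x) = 0 ⇔ sin(x) = 1/3, i.e. x = arcsin(1/3) + 2nπ or x = π − arcsin(1/3) + 2nπ; keep the solutions lying in [0, 2π].
  ⇒ x = asin(1/3) ≈ 0.3398, pi - asin(1/3) ≈ 2.8018

f''(x) = 3*cos(x)
Second-derivative test at each critical point:
  f''(0.3398) = 2.8284 > 0 → local minimum
  f''(2.8018) = -2.8284 < 0 → local maximum

Critical points: x = asin(1/3) ≈ 0.3398 (local minimum); x = pi - asin(1/3) ≈ 2.8018 (local maximum)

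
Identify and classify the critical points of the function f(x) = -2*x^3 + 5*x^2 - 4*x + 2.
f'(x) = -6*x^2 + 10*x - 4

Solve f'(x) = 0:
  Factor: -6*x^2 + 10*x - 4 = -2*(x - 1)*(3*x - 2) = 0.
  ⇒ x = 2/3, 1

f''(x) = 10 - 12*x
Second-derivative test at each critical point:
  f''(2/3) = 2 > 0 → local minimum
  f''(1) = -2 < 0 → local maximum

Critical points: x = 2/3 (local minimum); x = 1 (local maximum)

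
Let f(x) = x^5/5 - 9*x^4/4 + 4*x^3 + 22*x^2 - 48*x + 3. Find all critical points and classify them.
f'(x) = x^4 - 9*x^3 + 12*x^2 + 44*x - 48

Solve f'(x) = 0:
  Factor: x^4 - 9*x^3 + 12*x^2 + 44*x - 48 = (x - 6)*(x - 4)*(x - 1)*(x + 2) = 0.
  ⇒ x = -2, 1, 4, 6

f''(x) = 4*x^3 - 27*x^2 + 24*x + 44
Second-derivative test at each critical point:
  f''(-2) = -144 < 0 → local maximum
  f''(1) = 45 > 0 → local minimum
  f''(4) = -36 < 0 → local maximum
  f''(6) = 80 > 0 → local minimum

Critical points: x = -2 (local maximum); x = 1 (local minimum); x = 4 (local maximum); x = 6 (local minimum)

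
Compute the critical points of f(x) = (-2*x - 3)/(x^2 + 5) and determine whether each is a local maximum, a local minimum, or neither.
f'(x) = 2*(x^2 + 3*x - 5)/(x^4 + 10*x^2 + 25)

Solve f'(x) = 0:
  f'(x) = 2*(x^2 + 3*x - 5)/(x^2 + 5)^2; the denominator is positive wherever f is defined, so f'(x) = 0 ⇔ 2*x^2 + 6*x - 10 = 0.
  Factor: 2*x^2 + 6*x - 10 = 2*(x^2 + 3*x - 5); x^2 + 3*x - 5 = 0 has no rational roots; quadratic formula: x = (-3 ± √29)/2.
  ⇒ x = -sqrt(29)/2 - 3/2 ≈ -4.1926, -3/2 + sqrt(29)/2 ≈ 1.1926

f''(x) = 2*(-4*x^2*(2*x + 3) + 3*(2*x + 1)*(x^2 + 5))/(x^2 + 5)^3
Second-derivative test at each critical point:
  f''(-4.1926) = -0.0211 < 0 → local maximum
  f''(1.1926) = 0.2611 > 0 → local minimum

Critical points: x = -sqrt(29)/2 - 3/2 ≈ -4.1926 (local maximum); x = -3/2 + sqrt(29)/2 ≈ 1.1926 (local minimum)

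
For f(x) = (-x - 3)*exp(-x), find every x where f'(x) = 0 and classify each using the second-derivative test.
f'(x) = (x + 2)*exp(-x)

Solve f'(x) = 0:
  f'(x) = (x + 2)·exp(-x) and exp(-x) > 0 for every x, so f'(x) = 0 ⇔ x + 2 = 0.
  x + 2 = 0.
  ⇒ x = -2

f''(x) = (-x - 1)*exp(-x)
Second-derivative test at each critical point:
  f''(-2) = 7.3891 > 0 → local minimum

Critical points: x = -2 (local minimum)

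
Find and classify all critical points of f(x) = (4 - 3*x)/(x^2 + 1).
f'(x) = (3*x^2 - 8*x - 3)/(x^4 + 2*x^2 + 1)

Solve f'(x) = 0:
  f'(x) = (x - 3)*(3*x + 1)/(x^2 + 1)^2; the denominator is positive wherever f is defined, so f'(x) = 0 ⇔ 3*x^2 - 8*x - 3 = 0.
  Factor: 3*x^2 - 8*x - 3 = (x - 3)*(3*x + 1) = 0.
  ⇒ x = -1/3, 3

f''(x) = 2*(4*x^2*(4 - 3*x) + (9*x - 4)*(x^2 + 1))/(x^2 + 1)^3
Second-derivative test at each critical point:
  f''(-1/3) = -81/10 < 0 → local maximum
  f''(3) = 1/10 > 0 → local minimum

Critical points: x = -1/3 (local maximum); x = 3 (local minimum)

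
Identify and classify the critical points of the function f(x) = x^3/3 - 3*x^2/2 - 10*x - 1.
f'(x) = x^2 - 3*x - 10

Solve f'(x) = 0:
  Factor: x^2 - 3*x - 10 = (x - 5)*(x + 2) = 0.
  ⇒ x = -2, 5

f''(x) = 2*x - 3
Second-derivative test at each critical point:
  f''(-2) = -7 < 0 → local maximum
  f''(5) = 7 > 0 → local minimum

Critical points: x = -2 (local maximum); x = 5 (local minimum)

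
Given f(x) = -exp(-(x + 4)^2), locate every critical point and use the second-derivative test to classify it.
f'(x) = 2*(x + 4)*exp(-(x + 4)^2)

Solve f'(x) = 0:
  f'(x) = (2*x + 8)·exp(-(x + 4)^2) and exp(-(x + 4)^2) > 0 for every x, so f'(x) = 0 ⇔ 2*x + 8 = 0.
  Factor: 2*x + 8 = 2*(x + 4) = 0.
  ⇒ x = -4

f''(x) = 2*(1 - 2*(x + 4)^2)*exp(-(x + 4)^2)
Second-derivative test at each critical point:
  f''(-4) = 2 > 0 → local minimum

Critical points: x = -4 (local minimum)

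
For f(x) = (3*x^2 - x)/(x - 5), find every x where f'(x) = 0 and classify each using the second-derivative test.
f'(x) = (3*x^2 - 30*x + 5)/(x^2 - 10*x + 25)

Solve f'(x) = 0:
  f'(x) = (3*x^2 - 30*x + 5)/(x - 5)^2; the denominator is positive wherever f is defined, so f'(x) = 0 ⇔ 3*x^2 - 30*x + 5 = 0.
  3*x^2 - 30*x + 5 = 0 has no rational roots; quadratic formula: x = (30 ± √840)/6.
  ⇒ x = 5 - sqrt(210)/3 ≈ 0.1695, sqrt(210)/3 + 5 ≈ 9.8305

f''(x) = 140/(x^3 - 15*x^2 + 75*x - 125)
Second-derivative test at each critical point:
  f''(0.1695) = -1.2421 < 0 → local maximum
  f''(9.8305) = 1.2421 > 0 → local minimum

Critical points: x = 5 - sqrt(210)/3 ≈ 0.1695 (local maximum); x = sqrt(210)/3 + 5 ≈ 9.8305 (local minimum)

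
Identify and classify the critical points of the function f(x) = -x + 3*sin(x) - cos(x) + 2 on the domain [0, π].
f'(x) = sin(x) + 3*cos(x) - 1

Solve f'(x) = 0 on [0, π]:
  f'(x) = 0 ⇔ sin(x) + 3*cos(x) = 1. Write the left side as R·cos(x + φ) with R = √(3² + (-1)²) = sqrt(10), cos φ = 3*sqrt(10)/10, sin φ = -sqrt(10)/10; then cos(x + φ) = sqrt(10)/10. Solve for x and keep the solutions lying in [0, π].
  ⇒ x = pi/2 ≈ 1.5708

f''(x) = -3*sin(x) + cos(x)
Second-derivative test at each critical point:
  f''(1.5708) = -3 < 0 → local maximum

Critical points: x = pi/2 ≈ 1.5708 (local maximum)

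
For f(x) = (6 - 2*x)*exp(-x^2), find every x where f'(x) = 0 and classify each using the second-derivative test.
f'(x) = 2*(2*x*(x - 3) - 1)*exp(-x^2)

Solve f'(x) = 0:
  f'(x) = (4*x^2 - 12*x - 2)·exp(-x^2) and exp(-x^2) > 0 for every x, so f'(x) = 0 ⇔ 4*x^2 - 12*x - 2 = 0.
  Factor: 4*x^2 - 12*x - 2 = 2*(2*x^2 - 6*x - 1); 2*x^2 - 6*x - 1 = 0 has no rational roots; quadratic formula: x = (6 ± √44)/4.
  ⇒ x = 3/2 - sqrt(11)/2 ≈ -0.1583, 3/2 + sqrt(11)/2 ≈ 3.1583

f''(x) = 4*(2*x^2*(3 - x) + 3*x - 3)*exp(-x^2)
Second-derivative test at each critical point:
  f''(-0.1583) = -12.9381 < 0 → local maximum
  f''(3.1583) = 0.0006 > 0 → local minimum

Critical points: x = 3/2 - sqrt(11)/2 ≈ -0.1583 (local maximum); x = 3/2 + sqrt(11)/2 ≈ 3.1583 (local minimum)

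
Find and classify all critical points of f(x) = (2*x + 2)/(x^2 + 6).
f'(x) = 2*(x^2 - 2*x*(x + 1) + 6)/(x^2 + 6)^2

Solve f'(x) = 0:
  f'(x) = -2*(x^2 + 2*x - 6)/(x^2 + 6)^2; the denominator is positive wherever f is defined, so f'(x) = 0 ⇔ -2*x^2 - 4*x + 12 = 0.
  Factor: -2*x^2 - 4*x + 12 = -2*(x^2 + 2*x - 6); x^2 + 2*x - 6 = 0 has no rational roots; quadratic formula: x = (-2 ± √28)/2.
  ⇒ x = -sqrt(7) - 1 ≈ -3.6458, -1 + sqrt(7) ≈ 1.6458

f''(x) = 4*(4*x^2*(x + 1) - (3*x + 1)*(x^2 + 6))/(x^2 + 6)^3
Second-derivative test at each critical point:
  f''(-3.6458) = 0.0284 > 0 → local minimum
  f''(1.6458) = -0.1395 < 0 → local maximum

Critical points: x = -sqrt(7) - 1 ≈ -3.6458 (local minimum); x = -1 + sqrt(7) ≈ 1.6458 (local maximum)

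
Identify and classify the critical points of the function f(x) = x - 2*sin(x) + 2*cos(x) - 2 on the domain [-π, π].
f'(x) = -2*sqrt(2)*sin(x + pi/4) + 1

Solve f'(x) = 0 on [-π, π]:
  f'(x) = 0 ⇔ -2*sin(x) - 2*cos(x) = -1. Write the left side as R·cos(x + φ) with R = √((-2)² + 2²) = 2*sqrt(2), cos φ = -sqrt(2)/2, sin φ = sqrt(2)/2; then cos(x + φ) = -sqrt(2)/4. Solve for x and keep the solutions lying in [-π, π].
  ⇒ x = atan((1 - sqrt(7))/(1 + sqrt(7))) ≈ -0.4240, atan((1 + sqrt(7))/(1 - sqrt(7))) + pi ≈ 1.9948

f''(x) = -2*sqrt(2)*cos(x + pi/4)
Second-derivative test at each critical point:
  f''(-0.4240) = -2.6458 < 0 → local maximum
  f''(1.9948) = 2.6458 > 0 → local minimum

Critical points: x = atan((1 - sqrt(7))/(1 + sqrt(7))) ≈ -0.4240 (local maximum); x = atan((1 + sqrt(7))/(1 - sqrt(7))) + pi ≈ 1.9948 (local minimum)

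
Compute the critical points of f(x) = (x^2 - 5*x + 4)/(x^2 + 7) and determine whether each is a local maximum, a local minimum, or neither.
f'(x) = (5*x^2 + 6*x - 35)/(x^4 + 14*x^2 + 49)

Solve f'(x) = 0:
  f'(x) = (5*x^2 + 6*x - 35)/(x^2 + 7)^2; the denominator is positive wherever f is defined, so f'(x) = 0 ⇔ 5*x^2 + 6*x - 35 = 0.
  5*x^2 + 6*x - 35 = 0 has no rational roots; quadratic formula: x = (-6 ± √736)/10.
  ⇒ x = -2*sqrt(46)/5 - 3/5 ≈ -3.3129, -3/5 + 2*sqrt(46)/5 ≈ 2.1129

f''(x) = 2*(-5*x^3 - 9*x^2 + 105*x + 21)/(x^6 + 21*x^4 + 147*x^2 + 343)
Second-derivative test at each critical point:
  f''(-3.3129) = -0.0840 < 0 → local maximum
  f''(2.1129) = 0.2064 > 0 → local minimum

Critical points: x = -2*sqrt(46)/5 - 3/5 ≈ -3.3129 (local maximum); x = -3/5 + 2*sqrt(46)/5 ≈ 2.1129 (local minimum)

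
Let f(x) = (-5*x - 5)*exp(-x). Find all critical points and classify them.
f'(x) = 5*x*exp(-x)

Solve f'(x) = 0:
  f'(x) = (5*x)·exp(-x) and exp(-x) > 0 for every x, so f'(x) = 0 ⇔ 5*x = 0.
  5*x = 0.
  ⇒ x = 0

f''(x) = 5*(1 - x)*exp(-x)
Second-derivative test at each critical point:
  f''(0) = 5 > 0 → local minimum

Critical points: x = 0 (local minimum)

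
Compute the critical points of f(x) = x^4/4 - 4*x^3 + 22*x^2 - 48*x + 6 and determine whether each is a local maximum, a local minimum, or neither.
f'(x) = x^3 - 12*x^2 + 44*x - 48

Solve f'(x) = 0:
  Factor: x^3 - 12*x^2 + 44*x - 48 = (x - 6)*(x - 4)*(x - 2) = 0.
  ⇒ x = 2, 4, 6

f''(x) = 3*x^2 - 24*x + 44
Second-derivative test at each critical point:
  f''(2) = 8 > 0 → local minimum
  f''(4) = -4 < 0 → local maximum
  f''(6) = 8 > 0 → local minimum

Critical points: x = 2 (local minimum); x = 4 (local maximum); x = 6 (local minimum)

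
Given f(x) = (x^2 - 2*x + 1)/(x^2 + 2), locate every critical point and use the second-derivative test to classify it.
f'(x) = 2*(x^2 + x - 2)/(x^4 + 4*x^2 + 4)

Solve f'(x) = 0:
  f'(x) = 2*(x - 1)*(x + 2)/(x^2 + 2)^2; the denominator is positive wherever f is defined, so f'(x) = 0 ⇔ 2*x^2 + 2*x - 4 = 0.
  Factor: 2*x^2 + 2*x - 4 = 2*(x - 1)*(x + 2) = 0.
  ⇒ x = -2, 1

f''(x) = 2*(-2*x^3 - 3*x^2 + 12*x + 2)/(x^6 + 6*x^4 + 12*x^2 + 8)
Second-derivative test at each critical point:
  f''(-2) = -1/6 < 0 → local maximum
  f''(1) = 2/3 > 0 → local minimum

Critical points: x = -2 (local maximum); x = 1 (local minimum)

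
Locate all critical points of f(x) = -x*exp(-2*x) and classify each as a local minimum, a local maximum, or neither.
f'(x) = (2*x - 1)*exp(-2*x)

Solve f'(x) = 0:
  f'(x) = (2*x - 1)·exp(-2*x) and exp(-2*x) > 0 for every x, so f'(x) = 0 ⇔ 2*x - 1 = 0.
  2*x - 1 = 0.
  ⇒ x = 1/2

f''(x) = 4*(1 - x)*exp(-2*x)
Second-derivative test at each critical point:
  f''(1/2) = 0.7358 > 0 → local minimum

Critical points: x = 1/2 (local minimum)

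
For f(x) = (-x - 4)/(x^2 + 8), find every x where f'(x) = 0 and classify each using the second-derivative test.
f'(x) = (-x^2 + 2*x*(x + 4) - 8)/(x^2 + 8)^2

Solve f'(x) = 0:
  f'(x) = (x^2 + 8*x - 8)/(x^2 + 8)^2; the denominator is positive wherever f is defined, so f'(x) = 0 ⇔ x^2 + 8*x - 8 = 0.
  x^2 + 8*x - 8 = 0 has no rational roots; quadratic formula: x = (-8 ± √96)/2.
  ⇒ x = -2*sqrt(6) - 4 ≈ -8.8990, -4 + 2*sqrt(6) ≈ 0.8990

f''(x) = 2*(-4*x^2*(x + 4) + (3*x + 4)*(x^2 + 8))/(x^2 + 8)^3
Second-derivative test at each critical point:
  f''(-8.8990) = -0.0013 < 0 → local maximum
  f''(0.8990) = 0.1263 > 0 → local minimum

Critical points: x = -2*sqrt(6) - 4 ≈ -8.8990 (local maximum); x = -4 + 2*sqrt(6) ≈ 0.8990 (local minimum)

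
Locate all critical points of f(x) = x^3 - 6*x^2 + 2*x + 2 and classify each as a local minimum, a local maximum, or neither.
f'(x) = 3*x^2 - 12*x + 2

Solve f'(x) = 0:
  3*x^2 - 12*x + 2 = 0 has no rational roots; quadratic formula: x = (12 ± √120)/6.
  ⇒ x = 2 - sqrt(30)/3 ≈ 0.1743, sqrt(30)/3 + 2 ≈ 3.8257

f''(x) = 6*x - 12
Second-derivative test at each critical point:
  f''(0.1743) = -10.9545 < 0 → local maximum
  f''(3.8257) = 10.9545 > 0 → local minimum

Critical points: x = 2 - sqrt(30)/3 ≈ 0.1743 (local maximum); x = sqrt(30)/3 + 2 ≈ 3.8257 (local minimum)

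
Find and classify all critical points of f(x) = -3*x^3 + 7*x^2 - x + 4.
f'(x) = -9*x^2 + 14*x - 1

Solve f'(x) = 0:
  9*x^2 - 14*x + 1 = 0 has no rational roots; quadratic formula: x = (14 ± √160)/18.
  ⇒ x = 7/9 - 2*sqrt(10)/9 ≈ 0.0750, 2*sqrt(10)/9 + 7/9 ≈ 1.4805

f''(x) = 14 - 18*x
Second-derivative test at each critical point:
  f''(0.0750) = 12.6491 > 0 → local minimum
  f''(1.4805) = -12.6491 < 0 → local maximum

Critical points: x = 7/9 - 2*sqrt(10)/9 ≈ 0.0750 (local minimum); x = 2*sqrt(10)/9 + 7/9 ≈ 1.4805 (local maximum)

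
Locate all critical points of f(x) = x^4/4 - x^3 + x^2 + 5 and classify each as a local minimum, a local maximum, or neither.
f'(x) = x*(x^2 - 3*x + 2)

Solve f'(x) = 0:
  Factor: x^3 - 3*x^2 + 2*x = x*(x - 2)*(x - 1) = 0.
  ⇒ x = 0, 1, 2

f''(x) = 3*x^2 - 6*x + 2
Second-derivative test at each critical point:
  f''(0) = 2 > 0 → local minimum
  f''(1) = -1 < 0 → local maximum
  f''(2) = 2 > 0 → local minimum

Critical points: x = 0 (local minimum); x = 1 (local maximum); x = 2 (local minimum)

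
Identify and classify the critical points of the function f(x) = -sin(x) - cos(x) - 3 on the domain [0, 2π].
f'(x) = sin(x) - cos(x)

Solve f'(x) = 0 on [0, 2π]:
  f'(x) = 0 ⇔ -cos(x) = -sin(x) ⇔ tan(x) = 1, i.e. x = arctan(1) + nπ; keep the solutions lying in [0, 2π].
  ⇒ x = pi/4 ≈ 0.7854, 5*pi/4 ≈ 3.9270

f''(x) = sin(x) + cos(x)
Second-derivative test at each critical point:
  f''(0.7854) = 1.4142 > 0 → local minimum
  f''(3.9270) = -1.4142 < 0 → local maximum

Critical points: x = pi/4 ≈ 0.7854 (local minimum); x = 5*pi/4 ≈ 3.9270 (local maximum)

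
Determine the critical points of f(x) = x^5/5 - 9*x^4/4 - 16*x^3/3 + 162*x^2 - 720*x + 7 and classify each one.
f'(x) = x^4 - 9*x^3 - 16*x^2 + 324*x - 720

Solve f'(x) = 0:
  Factor: x^4 - 9*x^3 - 16*x^2 + 324*x - 720 = (x - 6)*(x - 5)*(x - 4)*(x + 6) = 0.
  ⇒ x = -6, 4, 5, 6

f''(x) = 4*x^3 - 27*x^2 - 32*x + 324
Second-derivative test at each critical point:
  f''(-6) = -1320 < 0 → local maximum
  f''(4) = 20 > 0 → local minimum
  f''(5) = -11 < 0 → local maximum
  f''(6) = 24 > 0 → local minimum

Critical points: x = -6 (local maximum); x = 4 (local minimum); x = 5 (local maximum); x = 6 (local minimum)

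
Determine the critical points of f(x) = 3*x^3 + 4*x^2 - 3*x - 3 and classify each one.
f'(x) = 9*x^2 + 8*x - 3

Solve f'(x) = 0:
  9*x^2 + 8*x - 3 = 0 has no rational roots; quadratic formula: x = (-8 ± √172)/18.
  ⇒ x = -sqrt(43)/9 - 4/9 ≈ -1.1730, -4/9 + sqrt(43)/9 ≈ 0.2842

f''(x) = 18*x + 8
Second-derivative test at each critical point:
  f''(-1.1730) = -13.1149 < 0 → local maximum
  f''(0.2842) = 13.1149 > 0 → local minimum

Critical points: x = -sqrt(43)/9 - 4/9 ≈ -1.1730 (local maximum); x = -4/9 + sqrt(43)/9 ≈ 0.2842 (local minimum)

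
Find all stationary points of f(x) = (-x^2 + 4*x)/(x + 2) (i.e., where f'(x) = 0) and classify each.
f'(x) = (-x^2 - 4*x + 8)/(x^2 + 4*x + 4)

Solve f'(x) = 0:
  f'(x) = -(x^2 + 4*x - 8)/(x + 2)^2; the denominator is positive wherever f is defined, so f'(x) = 0 ⇔ -x^2 - 4*x + 8 = 0.
  x^2 + 4*x - 8 = 0 has no rational roots; quadratic formula: x = (-4 ± √48)/2.
  ⇒ x = -2*sqrt(3) - 2 ≈ -5.4641, -2 + 2*sqrt(3) ≈ 1.4641

f''(x) = -24/(x^3 + 6*x^2 + 12*x + 8)
Second-derivative test at each critical point:
  f''(-5.4641) = 0.5774 > 0 → local minimum
  f''(1.4641) = -0.5774 < 0 → local maximum

Critical points: x = -2*sqrt(3) - 2 ≈ -5.4641 (local minimum); x = -2 + 2*sqrt(3) ≈ 1.4641 (local maximum)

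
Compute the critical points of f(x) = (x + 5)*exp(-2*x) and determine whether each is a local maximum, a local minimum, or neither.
f'(x) = (-2*x - 9)*exp(-2*x)

Solve f'(x) = 0:
  f'(x) = (-2*x - 9)·exp(-2*x) and exp(-2*x) > 0 for every x, so f'(x) = 0 ⇔ -2*x - 9 = 0.
  -2*x - 9 = 0.
  ⇒ x = -9/2

f''(x) = 4*(x + 4)*exp(-2*x)
Second-derivative test at each critical point:
  f''(-9/2) = -16206.1679 < 0 → local maximum

Critical points: x = -9/2 (local maximum)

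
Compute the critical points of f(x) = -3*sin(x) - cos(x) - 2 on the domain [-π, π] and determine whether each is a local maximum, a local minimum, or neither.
f'(x) = sin(x) - 3*cos(x)

Solve f'(x) = 0 on [-π, π]:
  f'(x) = 0 ⇔ -3*cos(x) = -sin(x) ⇔ tan(x) = 3, i.e. x = arctan(3) + nπ; keep the solutions lying in [-π, π].
  ⇒ x = -pi + atan(3) ≈ -1.8925, atan(3) ≈ 1.2490

f''(x) = 3*sin(x) + cos(x)
Second-derivative test at each critical point:
  f''(-1.8925) = -3.1623 < 0 → local maximum
  f''(1.2490) = 3.1623 > 0 → local minimum

Critical points: x = -pi + atan(3) ≈ -1.8925 (local maximum); x = atan(3) ≈ 1.2490 (local minimum)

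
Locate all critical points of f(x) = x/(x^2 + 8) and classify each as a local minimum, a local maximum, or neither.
f'(x) = (8 - x^2)/(x^4 + 16*x^2 + 64)

Solve f'(x) = 0:
  f'(x) = -(x^2 - 8)/(x^2 + 8)^2; the denominator is positive wherever f is defined, so f'(x) = 0 ⇔ 8 - x^2 = 0.
  x^2 - 8 = 0 has no rational roots; quadratic formula: x = (0 ± √32)/2.
  ⇒ x = -2*sqrt(2) ≈ -2.8284, 2*sqrt(2) ≈ 2.8284

f''(x) = 2*x*(x^2 - 24)/(x^2 + 8)^3
Second-derivative test at each critical point:
  f''(-2.8284) = 0.0221 > 0 → local minimum
  f''(2.8284) = -0.0221 < 0 → local maximum

Critical points: x = -2*sqrt(2) ≈ -2.8284 (local minimum); x = 2*sqrt(2) ≈ 2.8284 (local maximum)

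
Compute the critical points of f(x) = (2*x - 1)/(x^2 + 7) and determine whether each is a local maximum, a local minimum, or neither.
f'(x) = 2*(-x^2 + x + 7)/(x^4 + 14*x^2 + 49)

Solve f'(x) = 0:
  f'(x) = -2*(x^2 - x - 7)/(x^2 + 7)^2; the denominator is positive wherever f is defined, so f'(x) = 0 ⇔ -2*x^2 + 2*x + 14 = 0.
  Factor: -2*x^2 + 2*x + 14 = -2*(x^2 - x - 7); x^2 - x - 7 = 0 has no rational roots; quadratic formula: x = (1 ± √29)/2.
  ⇒ x = 1/2 - sqrt(29)/2 ≈ -2.1926, 1/2 + sqrt(29)/2 ≈ 3.1926

f''(x) = 2*(4*x^2*(2*x - 1) + (1 - 6*x)*(x^2 + 7))/(x^2 + 7)^3
Second-derivative test at each critical point:
  f''(-2.1926) = 0.0773 > 0 → local minimum
  f''(3.1926) = -0.0364 < 0 → local maximum

Critical points: x = 1/2 - sqrt(29)/2 ≈ -2.1926 (local minimum); x = 1/2 + sqrt(29)/2 ≈ 3.1926 (local maximum)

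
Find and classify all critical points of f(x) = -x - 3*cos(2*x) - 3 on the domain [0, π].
f'(x) = 6*sin(2*x) - 1

Solve f'(x) = 0 on [0, π]:
  f'(x) = 0 ⇔ sin(2*x) = 1/6, i.e. 2*x = arcsin(1/6) + 2nπ or 2*x = π − arcsin(1/6) + 2nπ; keep the solutions lying in [0, π].
  ⇒ x = asin(1/6)/2 ≈ 0.0837, -asin(1/6)/2 + pi/2 ≈ 1.4871

f''(x) = 12*cos(2*x)
Second-derivative test at each critical point:
  f''(0.0837) = 11.8322 > 0 → local minimum
  f''(1.4871) = -11.8322 < 0 → local maximum

Critical points: x = asin(1/6)/2 ≈ 0.0837 (local minimum); x = -asin(1/6)/2 + pi/2 ≈ 1.4871 (local maximum)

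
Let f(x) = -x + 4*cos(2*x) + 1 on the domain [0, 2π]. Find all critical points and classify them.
f'(x) = -8*sin(2*x) - 1

Solve f'(x) = 0 on [0, 2π]:
  f'(x) = 0 ⇔ sin(2*x) = -1/8, i.e. 2*x = arcsin(-1/8) + 2nπ or 2*x = π − arcsin(-1/8) + 2nπ; keep the solutions lying in [0, 2π].
  ⇒ x = asin(1/8)/2 + pi/2 ≈ 1.6335, pi - asin(1/8)/2 ≈ 3.0789, asin(1/8)/2 + 3*pi/2 ≈ 4.7751, -asin(1/8)/2 + 2*pi ≈ 6.2205

f''(x) = -16*cos(2*x)
Second-derivative test at each critical point:
  f''(1.6335) = 15.8745 > 0 → local minimum
  f''(3.0789) = -15.8745 < 0 → local maximum
  f''(4.7751) = 15.8745 > 0 → local minimum
  f''(6.2205) = -15.8745 < 0 → local maximum

Critical points: x = asin(1/8)/2 + pi/2 ≈ 1.6335 (local minimum); x = pi - asin(1/8)/2 ≈ 3.0789 (local maximum); x = asin(1/8)/2 + 3*pi/2 ≈ 4.7751 (local minimum); x = -asin(1/8)/2 + 2*pi ≈ 6.2205 (local maximum)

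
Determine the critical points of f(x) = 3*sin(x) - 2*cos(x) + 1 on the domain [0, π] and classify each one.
f'(x) = 2*sin(x) + 3*cos(x)

Solve f'(x) = 0 on [0, π]:
  f'(x) = 0 ⇔ 3*cos(x) = -2*sin(x) ⇔ tan(x) = -3/2, i.e. x = arctan(-3/2) + nπ; keep the solutions lying in [0, π].
  ⇒ x = pi - atan(3/2) ≈ 2.1588

f''(x) = -3*sin(x) + 2*cos(x)
Second-derivative test at each critical point:
  f''(2.1588) = -3.6056 < 0 → local maximum

Critical points: x = pi - atan(3/2) ≈ 2.1588 (local maximum)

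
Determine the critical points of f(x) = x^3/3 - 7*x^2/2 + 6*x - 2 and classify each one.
f'(x) = x^2 - 7*x + 6

Solve f'(x) = 0:
  Factor: x^2 - 7*x + 6 = (x - 6)*(x - 1) = 0.
  ⇒ x = 1, 6

f''(x) = 2*x - 7
Second-derivative test at each critical point:
  f''(1) = -5 < 0 → local maximum
  f''(6) = 5 > 0 → local minimum

Critical points: x = 1 (local maximum); x = 6 (local minimum)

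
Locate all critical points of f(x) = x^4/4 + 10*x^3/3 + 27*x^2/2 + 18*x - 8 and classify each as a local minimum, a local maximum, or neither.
f'(x) = x^3 + 10*x^2 + 27*x + 18

Solve f'(x) = 0:
  Factor: x^3 + 10*x^2 + 27*x + 18 = (x + 1)*(x + 3)*(x + 6) = 0.
  ⇒ x = -6, -3, -1

f''(x) = 3*x^2 + 20*x + 27
Second-derivative test at each critical point:
  f''(-6) = 15 > 0 → local minimum
  f''(-3) = -6 < 0 → local maximum
  f''(-1) = 10 > 0 → local minimum

Critical points: x = -6 (local minimum); x = -3 (local maximum); x = -1 (local minimum)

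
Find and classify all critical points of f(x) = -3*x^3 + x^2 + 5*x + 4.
f'(x) = -9*x^2 + 2*x + 5

Solve f'(x) = 0:
  9*x^2 - 2*x - 5 = 0 has no rational roots; quadratic formula: x = (2 ± √184)/18.
  ⇒ x = 1/9 - sqrt(46)/9 ≈ -0.6425, 1/9 + sqrt(46)/9 ≈ 0.8647

f''(x) = 2 - 18*x
Second-derivative test at each critical point:
  f''(-0.6425) = 13.5647 > 0 → local minimum
  f''(0.8647) = -13.5647 < 0 → local maximum

Critical points: x = 1/9 - sqrt(46)/9 ≈ -0.6425 (local minimum); x = 1/9 + sqrt(46)/9 ≈ 0.8647 (local maximum)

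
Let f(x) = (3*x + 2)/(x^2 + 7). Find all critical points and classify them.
f'(x) = (-3*x^2 - 4*x + 21)/(x^4 + 14*x^2 + 49)

Solve f'(x) = 0:
  f'(x) = -(3*x^2 + 4*x - 21)/(x^2 + 7)^2; the denominator is positive wherever f is defined, so f'(x) = 0 ⇔ -3*x^2 - 4*x + 21 = 0.
  3*x^2 + 4*x - 21 = 0 has no rational roots; quadratic formula: x = (-4 ± √268)/6.
  ⇒ x = -sqrt(67)/3 - 2/3 ≈ -3.3951, -2/3 + sqrt(67)/3 ≈ 2.0618

f''(x) = 2*(4*x^2*(3*x + 2) - (9*x + 2)*(x^2 + 7))/(x^2 + 7)^3
Second-derivative test at each critical point:
  f''(-3.3951) = 0.0477 > 0 → local minimum
  f''(2.0618) = -0.1293 < 0 → local maximum

Critical points: x = -sqrt(67)/3 - 2/3 ≈ -3.3951 (local minimum); x = -2/3 + sqrt(67)/3 ≈ 2.0618 (local maximum)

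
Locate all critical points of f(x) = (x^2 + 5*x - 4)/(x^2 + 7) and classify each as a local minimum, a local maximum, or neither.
f'(x) = (-5*x^2 + 22*x + 35)/(x^4 + 14*x^2 + 49)

Solve f'(x) = 0:
  f'(x) = -(5*x^2 - 22*x - 35)/(x^2 + 7)^2; the denominator is positive wherever f is defined, so f'(x) = 0 ⇔ -5*x^2 + 22*x + 35 = 0.
  5*x^2 - 22*x - 35 = 0 has no rational roots; quadratic formula: x = (22 ± √1184)/10.
  ⇒ x = 11/5 - 2*sqrt(74)/5 ≈ -1.2409, 11/5 + 2*sqrt(74)/5 ≈ 5.6409

f''(x) = 2*(5*x^3 - 33*x^2 - 105*x + 77)/(x^6 + 21*x^4 + 147*x^2 + 343)
Second-derivative test at each critical point:
  f''(-1.2409) = 0.4718 > 0 → local minimum
  f''(5.6409) = -0.0228 < 0 → local maximum

Critical points: x = 11/5 - 2*sqrt(74)/5 ≈ -1.2409 (local minimum); x = 11/5 + 2*sqrt(74)/5 ≈ 5.6409 (local maximum)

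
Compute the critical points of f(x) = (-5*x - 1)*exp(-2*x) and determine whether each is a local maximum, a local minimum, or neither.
f'(x) = (10*x - 3)*exp(-2*x)

Solve f'(x) = 0:
  f'(x) = (10*x - 3)·exp(-2*x) and exp(-2*x) > 0 for every x, so f'(x) = 0 ⇔ 10*x - 3 = 0.
  10*x - 3 = 0.
  ⇒ x = 3/10

f''(x) = 4*(4 - 5*x)*exp(-2*x)
Second-derivative test at each critical point:
  f''(3/10) = 5.4881 > 0 → local minimum

Critical points: x = 3/10 (local minimum)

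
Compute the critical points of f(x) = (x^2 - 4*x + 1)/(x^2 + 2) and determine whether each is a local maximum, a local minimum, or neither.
f'(x) = 2*(2*x^2 + x - 4)/(x^4 + 4*x^2 + 4)

Solve f'(x) = 0:
  f'(x) = 2*(2*x^2 + x - 4)/(x^2 + 2)^2; the denominator is positive wherever f is defined, so f'(x) = 0 ⇔ 4*x^2 + 2*x - 8 = 0.
  Factor: 4*x^2 + 2*x - 8 = 2*(2*x^2 + x - 4); 2*x^2 + x - 4 = 0 has no rational roots; quadratic formula: x = (-1 ± √33)/4.
  ⇒ x = -sqrt(33)/4 - 1/4 ≈ -1.6861, -1/4 + sqrt(33)/4 ≈ 1.1861

f''(x) = 2*(-4*x^3 - 3*x^2 + 24*x + 2)/(x^6 + 6*x^4 + 12*x^2 + 8)
Second-derivative test at each critical point:
  f''(-1.6861) = -0.4898 < 0 → local maximum
  f''(1.1861) = 0.9898 > 0 → local minimum

Critical points: x = -sqrt(33)/4 - 1/4 ≈ -1.6861 (local maximum); x = -1/4 + sqrt(33)/4 ≈ 1.1861 (local minimum)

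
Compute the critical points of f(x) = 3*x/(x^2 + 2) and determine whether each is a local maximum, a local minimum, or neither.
f'(x) = 3*(2 - x^2)/(x^4 + 4*x^2 + 4)

Solve f'(x) = 0:
  f'(x) = -3*(x^2 - 2)/(x^2 + 2)^2; the denominator is positive wherever f is defined, so f'(x) = 0 ⇔ 6 - 3*x^2 = 0.
  Factor: 6 - 3*x^2 = -3*(x^2 - 2); x^2 - 2 = 0 has no rational roots; quadratic formula: x = (0 ± √8)/2.
  ⇒ x = -sqrt(2) ≈ -1.4142, sqrt(2) ≈ 1.4142

f''(x) = 6*x*(x^2 - 6)/(x^2 + 2)^3
Second-derivative test at each critical point:
  f''(-1.4142) = 0.5303 > 0 → local minimum
  f''(1.4142) = -0.5303 < 0 → local maximum

Critical points: x = -sqrt(2) ≈ -1.4142 (local minimum); x = sqrt(2) ≈ 1.4142 (local maximum)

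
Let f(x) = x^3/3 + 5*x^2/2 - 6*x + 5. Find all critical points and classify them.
f'(x) = x^2 + 5*x - 6

Solve f'(x) = 0:
  Factor: x^2 + 5*x - 6 = (x - 1)*(x + 6) = 0.
  ⇒ x = -6, 1

f''(x) = 2*x + 5
Second-derivative test at each critical point:
  f''(-6) = -7 < 0 → local maximum
  f''(1) = 7 > 0 → local minimum

Critical points: x = -6 (local maximum); x = 1 (local minimum)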